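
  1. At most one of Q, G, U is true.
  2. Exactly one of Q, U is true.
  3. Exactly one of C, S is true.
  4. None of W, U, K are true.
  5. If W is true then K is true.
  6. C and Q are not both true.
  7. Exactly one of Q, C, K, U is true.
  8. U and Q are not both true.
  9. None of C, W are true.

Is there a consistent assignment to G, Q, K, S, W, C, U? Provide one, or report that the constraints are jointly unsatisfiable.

G: False; Q: True; K: False; S: True; W: False; C: False; U: False

  (1) {Q, G, U}: 1 true — at most one ✓
  (2) {Q, U}: 1 true — exactly one ✓
  (3) {C, S}: 1 true — exactly one ✓
  (4) {W, U, K}: 0 true — none ✓
  (5) W=F ⇒ K: vacuous ✓
  (6) C=F, Q=T — not both ✓
  (7) {Q, C, K, U}: 1 true — exactly one ✓
  (8) U=F, Q=T — not both ✓
  (9) {C, W}: 0 true — none ✓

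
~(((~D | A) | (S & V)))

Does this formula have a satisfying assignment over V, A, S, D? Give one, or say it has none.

V: False, A: False, S: False, D: True

  ~(((~D | A) | (S & V))) = True
    (~D | A) | (S & V) = False
      ~D | A = False
        ~D = False
      S & V = False
The formula evaluates to True.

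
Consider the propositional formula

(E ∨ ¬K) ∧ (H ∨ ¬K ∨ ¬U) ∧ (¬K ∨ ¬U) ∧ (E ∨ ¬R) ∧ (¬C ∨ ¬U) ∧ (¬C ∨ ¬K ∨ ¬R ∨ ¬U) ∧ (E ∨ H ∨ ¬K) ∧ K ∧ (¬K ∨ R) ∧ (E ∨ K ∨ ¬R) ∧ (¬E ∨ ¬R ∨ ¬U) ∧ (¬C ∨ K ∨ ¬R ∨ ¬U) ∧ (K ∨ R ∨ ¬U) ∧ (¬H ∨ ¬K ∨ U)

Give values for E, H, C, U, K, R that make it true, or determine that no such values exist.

E = True, H = False, C = False, U = False, K = True, R = True

Unit clause (K) forces K = True.
In (¬K ∨ R) only R is left, so R = True.
In (E ∨ ¬K) only E is left, so E = True.
In (¬K ∨ ¬U) only ¬U is left, so U = False.
In (¬H ∨ ¬K ∨ U) only ¬H is left, so H = False.
Set C = False.
All clauses satisfied.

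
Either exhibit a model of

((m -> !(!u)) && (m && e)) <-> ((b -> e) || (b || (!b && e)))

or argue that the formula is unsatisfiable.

m=T; e=T; b=T; u=T

  ((m -> !(!u)) && (m && e)) <-> ((b -> e) || (b || (!b && e))) = True
    (m -> !(!u)) && (m && e) = True
      m -> !(!u) = True
        !(!u) = True
          !u = False
      m && e = True
    (b -> e) || (b || (!b && e)) = True
      b -> e = True
      b || (!b && e) = True
        !b && e = False
          !b = False
The formula evaluates to True.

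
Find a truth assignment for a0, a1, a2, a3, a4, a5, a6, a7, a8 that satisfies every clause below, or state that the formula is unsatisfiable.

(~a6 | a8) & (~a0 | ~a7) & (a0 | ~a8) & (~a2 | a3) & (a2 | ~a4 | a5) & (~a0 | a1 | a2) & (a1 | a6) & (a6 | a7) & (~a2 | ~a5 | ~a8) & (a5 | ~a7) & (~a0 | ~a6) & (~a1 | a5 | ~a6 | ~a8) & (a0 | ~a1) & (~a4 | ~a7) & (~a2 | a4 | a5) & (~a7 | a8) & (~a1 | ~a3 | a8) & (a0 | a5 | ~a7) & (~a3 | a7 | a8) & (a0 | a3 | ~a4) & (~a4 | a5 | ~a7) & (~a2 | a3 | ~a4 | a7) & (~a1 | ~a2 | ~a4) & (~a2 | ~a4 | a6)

Case a0 = True:
  (~a0 | ~a7) forces a7 = False.
  (a6 | a7) forces a6 = True.
  Clause (~a0 | ~a6) is falsified — contradiction.
Case a0 = False:
  (a0 | ~a8) forces a8 = False.
  (~a6 | a8) forces a6 = False.
  (a1 | a6) forces a1 = True.
  Clause (a0 | ~a1) is falsified — contradiction.
Both cases fail, so the formula is unsatisfiable.

The formula is unsatisfiable.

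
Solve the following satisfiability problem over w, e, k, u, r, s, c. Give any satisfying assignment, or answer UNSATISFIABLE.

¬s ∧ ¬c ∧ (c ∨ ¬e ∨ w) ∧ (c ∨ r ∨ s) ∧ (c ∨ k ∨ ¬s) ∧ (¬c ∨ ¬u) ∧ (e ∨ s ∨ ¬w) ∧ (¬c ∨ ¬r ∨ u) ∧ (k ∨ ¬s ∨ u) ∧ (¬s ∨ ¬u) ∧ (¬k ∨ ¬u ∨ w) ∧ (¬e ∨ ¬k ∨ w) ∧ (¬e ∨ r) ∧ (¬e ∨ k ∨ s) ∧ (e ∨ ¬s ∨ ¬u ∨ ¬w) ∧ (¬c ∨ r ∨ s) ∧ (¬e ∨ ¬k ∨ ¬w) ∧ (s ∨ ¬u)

Unit clause (¬s) forces s = False.
Unit clause (¬c) forces c = False.
In (c ∨ r ∨ s) only r is left, so r = True.
In (s ∨ ¬u) only ¬u is left, so u = False.
Try w = True:
  (e ∨ s ∨ ¬w) forces e = True.
  (¬e ∨ k ∨ s) forces k = True.
  clause (¬e ∨ ¬k ∨ ¬w) is falsified — backtrack.
So w = False.
  then (c ∨ ¬e ∨ w) forces e = False.
Set k = True.
All clauses satisfied.

w = False, e = False, k = True, u = False, r = True, s = False, c = False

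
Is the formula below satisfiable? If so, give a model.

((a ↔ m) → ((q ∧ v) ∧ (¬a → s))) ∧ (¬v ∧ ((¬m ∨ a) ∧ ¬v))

a=T; v=F; q=F; s=T; m=F

  (a ↔ m) → ((q ∧ v) ∧ (¬a → s)) = True
    a ↔ m = False
    (q ∧ v) ∧ (¬a → s) = False
      q ∧ v = False
      ¬a → s = True
        ¬a = False
  ¬v ∧ ((¬m ∨ a) ∧ ¬v) = True
    ¬v = True
    (¬m ∨ a) ∧ ¬v = True
      ¬m ∨ a = True
        ¬m = True
      ¬v = True
Both conjuncts True, so the formula holds.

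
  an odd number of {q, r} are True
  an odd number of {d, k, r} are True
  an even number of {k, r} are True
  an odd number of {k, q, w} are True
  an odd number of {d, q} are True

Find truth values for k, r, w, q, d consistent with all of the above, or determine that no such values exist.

k = True; r = True; w = False; q = False; d = True

{q, r}: 1 true → odd ✓
{d, k, r}: 3 true → odd ✓
{k, r}: 2 true → even ✓
{k, q, w}: 1 true → odd ✓
{d, q}: 1 true → odd ✓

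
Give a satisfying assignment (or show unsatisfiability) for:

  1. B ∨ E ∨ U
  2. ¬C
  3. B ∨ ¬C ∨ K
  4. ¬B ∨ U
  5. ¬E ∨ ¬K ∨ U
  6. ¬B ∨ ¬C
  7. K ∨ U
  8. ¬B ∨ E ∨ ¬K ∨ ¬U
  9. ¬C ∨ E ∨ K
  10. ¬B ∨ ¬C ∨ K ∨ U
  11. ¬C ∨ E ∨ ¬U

Unit clause (¬C) forces C = False.
Set E = True.
Set K = True.
  then (¬E ∨ ¬K ∨ U) forces U = True.
Set B = True.
All clauses satisfied.

E=T, K=T, U=T, C=F, B=T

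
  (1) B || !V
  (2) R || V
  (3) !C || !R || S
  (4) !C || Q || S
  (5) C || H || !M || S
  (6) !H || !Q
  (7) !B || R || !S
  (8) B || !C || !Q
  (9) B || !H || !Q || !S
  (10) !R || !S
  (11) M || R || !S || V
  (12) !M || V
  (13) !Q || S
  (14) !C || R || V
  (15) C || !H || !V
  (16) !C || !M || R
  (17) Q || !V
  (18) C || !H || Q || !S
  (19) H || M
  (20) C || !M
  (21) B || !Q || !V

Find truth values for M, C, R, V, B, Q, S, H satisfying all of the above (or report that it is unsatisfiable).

Set M = False.
  then (H || M) forces H = True.
  then (!H || !Q) forces Q = False.
  then (Q || !V) forces V = False.
  then (R || V) forces R = True.
  then (!R || !S) forces S = False.
  then (!C || !R || S) forces C = False.
Set B = False.
All clauses satisfied.

M: False, C: False, R: True, V: False, B: False, Q: False, S: False, H: True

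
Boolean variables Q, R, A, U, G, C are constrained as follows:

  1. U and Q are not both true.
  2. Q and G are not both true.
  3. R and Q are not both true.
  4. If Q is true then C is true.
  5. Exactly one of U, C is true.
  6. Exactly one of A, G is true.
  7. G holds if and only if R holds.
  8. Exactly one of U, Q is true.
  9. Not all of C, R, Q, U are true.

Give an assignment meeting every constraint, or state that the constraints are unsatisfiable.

Q=T, R=F, A=T, U=F, G=F, C=T

  (1) U=F, Q=T — not both ✓
  (2) Q=T, G=F — not both ✓
  (3) R=F, Q=T — not both ✓
  (4) Q=T ⇒ C: T ✓
  (5) {U, C}: 1 true — exactly one ✓
  (6) {A, G}: 1 true — exactly one ✓
  (7) G=F, R=F — same ✓
  (8) {U, Q}: 1 true — exactly one ✓
  (9) {C, R, Q, U}: 2/4 true — not all ✓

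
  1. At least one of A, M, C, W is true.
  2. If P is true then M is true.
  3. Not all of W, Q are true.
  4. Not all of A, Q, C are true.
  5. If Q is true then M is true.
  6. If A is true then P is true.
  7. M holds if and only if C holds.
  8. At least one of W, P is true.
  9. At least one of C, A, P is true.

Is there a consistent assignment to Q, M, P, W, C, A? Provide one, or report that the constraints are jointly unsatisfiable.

Q = False, M = True, P = True, W = True, C = True, A = True

  (1) {A, M, C, W}: 4 true — at least one ✓
  (2) P=T ⇒ M: T ✓
  (3) {W, Q}: 1/2 true — not all ✓
  (4) {A, Q, C}: 2/3 true — not all ✓
  (5) Q=F ⇒ M: vacuous ✓
  (6) A=T ⇒ P: T ✓
  (7) M=T, C=T — same ✓
  (8) {W, P}: 2 true — at least one ✓
  (9) {C, A, P}: 3 true — at least one ✓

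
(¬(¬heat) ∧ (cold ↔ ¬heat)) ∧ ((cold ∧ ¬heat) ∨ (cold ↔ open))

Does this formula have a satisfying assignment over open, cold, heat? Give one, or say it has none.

open: False, cold: False, heat: True

  ¬(¬heat) ∧ (cold ↔ ¬heat) = True
    ¬(¬heat) = True
      ¬heat = False
    cold ↔ ¬heat = True
      ¬heat = False
  (cold ∧ ¬heat) ∨ (cold ↔ open) = True
    cold ∧ ¬heat = False
      ¬heat = False
    cold ↔ open = True
Both conjuncts True, so the formula holds.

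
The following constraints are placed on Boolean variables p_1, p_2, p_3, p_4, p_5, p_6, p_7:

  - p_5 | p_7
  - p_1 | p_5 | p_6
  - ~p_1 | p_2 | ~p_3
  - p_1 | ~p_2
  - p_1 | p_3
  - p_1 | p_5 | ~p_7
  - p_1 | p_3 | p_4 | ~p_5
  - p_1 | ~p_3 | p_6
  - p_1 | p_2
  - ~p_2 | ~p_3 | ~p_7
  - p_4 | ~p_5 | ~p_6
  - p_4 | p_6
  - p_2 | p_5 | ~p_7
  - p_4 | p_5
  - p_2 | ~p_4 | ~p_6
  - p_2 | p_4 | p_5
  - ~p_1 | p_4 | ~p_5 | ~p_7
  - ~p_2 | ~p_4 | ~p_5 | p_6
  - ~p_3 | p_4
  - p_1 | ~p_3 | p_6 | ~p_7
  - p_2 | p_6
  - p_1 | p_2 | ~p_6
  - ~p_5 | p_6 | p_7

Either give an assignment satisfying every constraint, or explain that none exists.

Try p_1 = False:
  (p_1 | ~p_2) forces p_2 = False.
  clause (p_1 | p_2) is falsified — backtrack.
So p_1 = True.
Set p_2 = True.
Set p_3 = False.
Try p_4 = False:
  (p_4 | p_6) forces p_6 = True.
  (p_4 | ~p_5 | ~p_6) forces p_5 = False.
  clause (p_4 | p_5) is falsified — backtrack.
So p_4 = True.
Set p_5 = False.
  then (p_5 | p_7) forces p_7 = True.
Set p_6 = True.
All clauses satisfied.

p_1=T; p_2=T; p_3=F; p_4=T; p_5=F; p_6=T; p_7=T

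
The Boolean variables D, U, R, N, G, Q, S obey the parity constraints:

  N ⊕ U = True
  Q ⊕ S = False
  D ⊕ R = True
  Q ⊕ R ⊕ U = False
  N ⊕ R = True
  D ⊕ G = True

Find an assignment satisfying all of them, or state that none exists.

D: True; U: False; R: False; N: True; G: False; Q: False; S: False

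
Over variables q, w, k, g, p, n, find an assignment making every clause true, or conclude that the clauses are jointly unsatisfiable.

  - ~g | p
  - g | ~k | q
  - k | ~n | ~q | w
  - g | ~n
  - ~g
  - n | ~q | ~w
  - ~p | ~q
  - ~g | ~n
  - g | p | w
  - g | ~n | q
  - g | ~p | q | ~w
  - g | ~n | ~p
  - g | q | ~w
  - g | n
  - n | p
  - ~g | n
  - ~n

No satisfying assignment exists.

Case g = True:
  Clause (~g) is falsified — contradiction.
Case g = False:
  (g | ~n) forces n = False.
  Clause (g | n) is falsified — contradiction.
Both cases fail, so the formula is unsatisfiable.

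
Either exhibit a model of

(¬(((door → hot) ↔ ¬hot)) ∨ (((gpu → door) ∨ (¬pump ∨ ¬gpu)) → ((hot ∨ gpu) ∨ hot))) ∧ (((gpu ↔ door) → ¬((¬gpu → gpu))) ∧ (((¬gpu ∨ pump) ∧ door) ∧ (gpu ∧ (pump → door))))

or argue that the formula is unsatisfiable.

Case gpu = True: the formula simplifies to ¬door ∧ ((pump ∧ door) ∧ (pump → door)).
  door = True: the conjunct ¬door is False.
  door = False: the conjunct door is False.
Case gpu = False: the conjunct gpu is False.
Both cases fail — unsatisfiable.

No satisfying assignment exists.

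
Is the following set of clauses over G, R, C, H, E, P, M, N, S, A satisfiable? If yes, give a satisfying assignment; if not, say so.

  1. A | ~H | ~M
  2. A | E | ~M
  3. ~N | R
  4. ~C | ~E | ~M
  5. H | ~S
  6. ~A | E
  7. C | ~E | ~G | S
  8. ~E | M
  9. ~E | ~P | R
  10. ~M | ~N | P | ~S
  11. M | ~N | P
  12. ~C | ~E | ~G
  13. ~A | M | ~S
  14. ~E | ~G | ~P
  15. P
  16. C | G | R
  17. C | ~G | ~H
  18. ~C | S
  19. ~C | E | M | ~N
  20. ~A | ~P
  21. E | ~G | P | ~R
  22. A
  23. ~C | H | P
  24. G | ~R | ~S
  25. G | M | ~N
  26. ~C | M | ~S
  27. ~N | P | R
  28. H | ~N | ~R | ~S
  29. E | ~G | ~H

UNSATISFIABLE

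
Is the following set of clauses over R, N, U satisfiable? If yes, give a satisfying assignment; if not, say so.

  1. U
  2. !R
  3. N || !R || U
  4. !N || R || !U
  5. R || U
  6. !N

Unit clause (U) forces U = True.
Unit clause (!R) forces R = False.
In (!N || R || !U) only !N is left, so N = False.
Check each clause:
  (U): U holds.
  (!R): !R holds.
  (N || !R || U): !R holds.
  (!N || R || !U): !N holds.
  (R || U): U holds.
  (!N): !N holds.
All clauses satisfied.

R = False; N = False; U = True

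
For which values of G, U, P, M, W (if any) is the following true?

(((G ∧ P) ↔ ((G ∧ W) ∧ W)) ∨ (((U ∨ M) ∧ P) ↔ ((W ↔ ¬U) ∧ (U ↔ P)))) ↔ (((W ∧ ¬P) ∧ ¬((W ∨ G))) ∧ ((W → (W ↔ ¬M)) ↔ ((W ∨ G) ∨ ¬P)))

G: True; U: False; P: True; M: True; W: False

  (((G ∧ P) ↔ ((G ∧ W) ∧ W)) ∨ (((U ∨ M) ∧ P) ↔ ((W ↔ ¬U) ∧ (U ↔ P)))) ↔ (((W ∧ ¬P) ∧ ¬((W ∨ G))) ∧ ((W → (W ↔ ¬M)) ↔ ((W ∨ G) ∨ ¬P))) = True
    ((G ∧ P) ↔ ((G ∧ W) ∧ W)) ∨ (((U ∨ M) ∧ P) ↔ ((W ↔ ¬U) ∧ (U ↔ P))) = False
      (G ∧ P) ↔ ((G ∧ W) ∧ W) = False
        G ∧ P = True
        (G ∧ W) ∧ W = False
          G ∧ W = False
      ((U ∨ M) ∧ P) ↔ ((W ↔ ¬U) ∧ (U ↔ P)) = False
        (U ∨ M) ∧ P = True
          U ∨ M = True
        (W ↔ ¬U) ∧ (U ↔ P) = False
          W ↔ ¬U = False
            ¬U = True
          U ↔ P = False
    ((W ∧ ¬P) ∧ ¬((W ∨ G))) ∧ ((W → (W ↔ ¬M)) ↔ ((W ∨ G) ∨ ¬P)) = False
      (W ∧ ¬P) ∧ ¬((W ∨ G)) = False
        W ∧ ¬P = False
          ¬P = False
        ¬((W ∨ G)) = False
          W ∨ G = True
      (W → (W ↔ ¬M)) ↔ ((W ∨ G) ∨ ¬P) = True
        W → (W ↔ ¬M) = True
          W ↔ ¬M = True
            ¬M = False
        (W ∨ G) ∨ ¬P = True
          W ∨ G = True
          ¬P = False
The formula evaluates to True.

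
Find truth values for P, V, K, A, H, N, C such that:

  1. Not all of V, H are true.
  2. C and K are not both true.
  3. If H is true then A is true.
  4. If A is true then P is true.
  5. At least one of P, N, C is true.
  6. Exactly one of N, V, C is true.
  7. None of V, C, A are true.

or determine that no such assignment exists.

P = False; V = False; K = True; A = False; H = False; N = True; C = False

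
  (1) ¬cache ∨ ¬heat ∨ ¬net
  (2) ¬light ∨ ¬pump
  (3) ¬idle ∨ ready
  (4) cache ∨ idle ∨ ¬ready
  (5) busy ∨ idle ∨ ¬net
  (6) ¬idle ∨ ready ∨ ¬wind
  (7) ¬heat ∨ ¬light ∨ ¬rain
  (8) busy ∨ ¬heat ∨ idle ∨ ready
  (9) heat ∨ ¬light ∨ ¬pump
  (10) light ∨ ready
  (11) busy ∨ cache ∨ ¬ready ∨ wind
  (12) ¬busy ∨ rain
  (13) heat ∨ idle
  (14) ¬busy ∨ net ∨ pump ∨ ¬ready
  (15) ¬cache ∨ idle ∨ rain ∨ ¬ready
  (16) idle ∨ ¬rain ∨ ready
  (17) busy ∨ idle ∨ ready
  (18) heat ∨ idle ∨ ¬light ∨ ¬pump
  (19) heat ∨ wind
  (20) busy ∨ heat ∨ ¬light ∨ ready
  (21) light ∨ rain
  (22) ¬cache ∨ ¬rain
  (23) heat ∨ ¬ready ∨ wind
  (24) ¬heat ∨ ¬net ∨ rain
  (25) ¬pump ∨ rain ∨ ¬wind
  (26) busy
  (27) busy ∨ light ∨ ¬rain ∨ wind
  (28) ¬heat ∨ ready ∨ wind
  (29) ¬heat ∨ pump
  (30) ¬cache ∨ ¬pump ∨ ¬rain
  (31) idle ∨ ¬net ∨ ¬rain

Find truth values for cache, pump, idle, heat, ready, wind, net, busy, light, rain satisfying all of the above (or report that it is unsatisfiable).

cache = False; pump = False; idle = True; heat = False; ready = True; wind = True; net = True; busy = True; light = True; rain = True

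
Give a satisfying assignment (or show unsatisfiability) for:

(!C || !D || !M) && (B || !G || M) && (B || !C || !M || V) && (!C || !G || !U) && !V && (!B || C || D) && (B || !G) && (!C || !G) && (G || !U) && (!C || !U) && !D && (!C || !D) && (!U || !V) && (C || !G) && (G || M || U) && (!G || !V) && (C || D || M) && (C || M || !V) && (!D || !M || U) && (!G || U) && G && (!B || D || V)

No satisfying assignment exists.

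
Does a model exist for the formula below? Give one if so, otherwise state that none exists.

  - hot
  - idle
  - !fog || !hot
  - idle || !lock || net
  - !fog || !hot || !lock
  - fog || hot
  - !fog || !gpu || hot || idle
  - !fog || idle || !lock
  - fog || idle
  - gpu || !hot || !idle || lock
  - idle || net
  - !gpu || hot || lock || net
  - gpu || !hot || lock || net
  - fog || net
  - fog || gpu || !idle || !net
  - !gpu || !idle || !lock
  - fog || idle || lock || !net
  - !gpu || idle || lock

idle = True; lock = False; gpu = True; fog = False; hot = True; net = True

Unit clause (hot) forces hot = True.
Unit clause (idle) forces idle = True.
In (!fog || !hot) only !fog is left, so fog = False.
In (fog || net) only net is left, so net = True.
In (fog || gpu || !idle || !net) only gpu is left, so gpu = True.
In (!gpu || !idle || !lock) only !lock is left, so lock = False.
All clauses satisfied.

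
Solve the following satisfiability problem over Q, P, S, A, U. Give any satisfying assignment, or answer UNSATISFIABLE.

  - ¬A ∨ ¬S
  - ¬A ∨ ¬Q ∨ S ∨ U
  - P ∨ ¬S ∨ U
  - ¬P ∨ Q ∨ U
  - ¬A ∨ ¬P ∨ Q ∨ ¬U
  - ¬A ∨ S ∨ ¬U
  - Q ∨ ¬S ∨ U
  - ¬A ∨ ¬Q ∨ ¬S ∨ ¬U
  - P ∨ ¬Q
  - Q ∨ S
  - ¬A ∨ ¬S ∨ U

Q = True; P = True; S = False; A = False; U = False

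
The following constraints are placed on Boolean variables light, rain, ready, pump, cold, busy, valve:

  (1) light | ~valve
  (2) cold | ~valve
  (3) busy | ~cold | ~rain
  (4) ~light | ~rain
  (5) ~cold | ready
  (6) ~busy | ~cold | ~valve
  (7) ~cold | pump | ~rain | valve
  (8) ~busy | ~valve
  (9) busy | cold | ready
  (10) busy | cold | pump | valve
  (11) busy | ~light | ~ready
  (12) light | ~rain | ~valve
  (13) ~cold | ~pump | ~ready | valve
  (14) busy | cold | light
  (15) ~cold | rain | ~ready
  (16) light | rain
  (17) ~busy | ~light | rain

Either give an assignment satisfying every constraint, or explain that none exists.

light = False, rain = True, ready = True, pump = True, cold = False, busy = True, valve = False

Try light = True:
  (~light | ~rain) forces rain = False.
  (~busy | ~light | rain) forces busy = False.
  (busy | ~light | ~ready) forces ready = False.
  (~cold | ready) forces cold = False.
  clause (busy | cold | ready) is falsified — backtrack.
So light = False.
  then (light | ~valve) forces valve = False.
  then (light | rain) forces rain = True.
Set ready = True.
Set pump = True.
  then (~cold | ~pump | ~ready | valve) forces cold = False.
  then (busy | cold | light) forces busy = True.
All clauses satisfied.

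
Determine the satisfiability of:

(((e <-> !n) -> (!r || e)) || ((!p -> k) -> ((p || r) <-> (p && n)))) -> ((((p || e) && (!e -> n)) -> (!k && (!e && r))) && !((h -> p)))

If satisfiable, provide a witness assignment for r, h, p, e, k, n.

r: True; h: True; p: False; e: False; k: False; n: True

  (((e <-> !n) -> (!r || e)) || ((!p -> k) -> ((p || r) <-> (p && n)))) -> ((((p || e) && (!e -> n)) -> (!k && (!e && r))) && !((h -> p))) = True
    ((e <-> !n) -> (!r || e)) || ((!p -> k) -> ((p || r) <-> (p && n))) = True
      (e <-> !n) -> (!r || e) = False
        e <-> !n = True
          !n = False
        !r || e = False
          !r = False
      (!p -> k) -> ((p || r) <-> (p && n)) = True
        !p -> k = False
          !p = True
        (p || r) <-> (p && n) = False
          p || r = True
          p && n = False
    (((p || e) && (!e -> n)) -> (!k && (!e && r))) && !((h -> p)) = True
      ((p || e) && (!e -> n)) -> (!k && (!e && r)) = True
        (p || e) && (!e -> n) = False
          p || e = False
          !e -> n = True
            !e = True
        !k && (!e && r) = True
          !k = True
          !e && r = True
            !e = True
      !((h -> p)) = True
        h -> p = False
The formula evaluates to True.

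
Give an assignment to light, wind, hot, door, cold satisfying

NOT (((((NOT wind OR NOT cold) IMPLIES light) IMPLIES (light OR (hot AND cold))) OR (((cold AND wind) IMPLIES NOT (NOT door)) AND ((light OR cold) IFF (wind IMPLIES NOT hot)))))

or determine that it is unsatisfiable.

light: False; wind: True; hot: False; door: False; cold: True

  NOT (((((NOT wind OR NOT cold) IMPLIES light) IMPLIES (light OR (hot AND cold))) OR (((cold AND wind) IMPLIES NOT (NOT door)) AND ((light OR cold) IFF (wind IMPLIES NOT hot))))) = True
    (((NOT wind OR NOT cold) IMPLIES light) IMPLIES (light OR (hot AND cold))) OR (((cold AND wind) IMPLIES NOT (NOT door)) AND ((light OR cold) IFF (wind IMPLIES NOT hot))) = False
      ((NOT wind OR NOT cold) IMPLIES light) IMPLIES (light OR (hot AND cold)) = False
        (NOT wind OR NOT cold) IMPLIES light = True
          NOT wind OR NOT cold = False
            NOT wind = False
            NOT cold = False
        light OR (hot AND cold) = False
          hot AND cold = False
      ((cold AND wind) IMPLIES NOT (NOT door)) AND ((light OR cold) IFF (wind IMPLIES NOT hot)) = False
        (cold AND wind) IMPLIES NOT (NOT door) = False
          cold AND wind = True
          NOT (NOT door) = False
            NOT door = True
        (light OR cold) IFF (wind IMPLIES NOT hot) = True
          light OR cold = True
          wind IMPLIES NOT hot = True
            NOT hot = True
The formula evaluates to True.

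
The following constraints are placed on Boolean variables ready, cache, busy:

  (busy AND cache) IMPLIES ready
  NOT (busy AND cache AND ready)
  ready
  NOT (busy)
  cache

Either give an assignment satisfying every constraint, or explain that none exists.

Unit clause (cache) forces cache = True.
Unit clause (NOT busy) forces busy = False.
Unit clause (ready) forces ready = True.
Check each clause:
  (cache): cache holds.
  (NOT busy): NOT busy holds.
  (NOT busy OR NOT cache OR ready): NOT busy holds.
  (NOT busy OR NOT cache OR NOT ready): NOT busy holds.
  (ready): ready holds.
All clauses satisfied.

ready: True, cache: True, busy: False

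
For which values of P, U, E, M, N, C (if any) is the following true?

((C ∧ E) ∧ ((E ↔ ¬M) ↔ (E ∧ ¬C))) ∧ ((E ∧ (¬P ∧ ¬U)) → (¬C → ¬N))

P = True, U = True, E = True, M = True, N = False, C = True

  (C ∧ E) ∧ ((E ↔ ¬M) ↔ (E ∧ ¬C)) = True
    C ∧ E = True
    (E ↔ ¬M) ↔ (E ∧ ¬C) = True
      E ↔ ¬M = False
        ¬M = False
      E ∧ ¬C = False
        ¬C = False
  (E ∧ (¬P ∧ ¬U)) → (¬C → ¬N) = True
    E ∧ (¬P ∧ ¬U) = False
      ¬P ∧ ¬U = False
        ¬P = False
        ¬U = False
    ¬C → ¬N = True
      ¬C = False
      ¬N = True
Both conjuncts True, so the formula holds.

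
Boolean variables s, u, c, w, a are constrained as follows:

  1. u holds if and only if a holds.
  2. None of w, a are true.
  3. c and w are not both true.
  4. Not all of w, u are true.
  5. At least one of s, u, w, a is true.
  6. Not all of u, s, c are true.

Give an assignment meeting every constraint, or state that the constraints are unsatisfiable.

s=T, u=F, c=F, w=F, a=F

  (1) u=F, a=F — same ✓
  (2) {w, a}: 0 true — none ✓
  (3) c=F, w=F — not both ✓
  (4) {w, u}: 0/2 true — not all ✓
  (5) {s, u, w, a}: 1 true — at least one ✓
  (6) {u, s, c}: 1/3 true — not all ✓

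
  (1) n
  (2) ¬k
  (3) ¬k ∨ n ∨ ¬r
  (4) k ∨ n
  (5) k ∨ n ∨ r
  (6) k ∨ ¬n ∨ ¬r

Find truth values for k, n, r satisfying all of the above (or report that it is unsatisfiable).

k = False, n = True, r = False

Unit clause (n) forces n = True.
Unit clause (¬k) forces k = False.
In (k ∨ ¬n ∨ ¬r) only ¬r is left, so r = False.
Check each clause:
  (n): n holds.
  (¬k): ¬k holds.
  (¬k ∨ n ∨ ¬r): ¬k holds.
  (k ∨ n): n holds.
  (k ∨ n ∨ r): n holds.
  (k ∨ ¬n ∨ ¬r): ¬r holds.
All clauses satisfied.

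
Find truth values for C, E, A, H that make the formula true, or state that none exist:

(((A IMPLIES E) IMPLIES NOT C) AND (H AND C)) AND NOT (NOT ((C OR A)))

C = True; E = False; A = True; H = True

  ((A IMPLIES E) IMPLIES NOT C) AND (H AND C) = True
    (A IMPLIES E) IMPLIES NOT C = True
      A IMPLIES E = False
      NOT C = False
    H AND C = True
  NOT (NOT ((C OR A))) = True
    NOT ((C OR A)) = False
      C OR A = True
Both conjuncts True, so the formula holds.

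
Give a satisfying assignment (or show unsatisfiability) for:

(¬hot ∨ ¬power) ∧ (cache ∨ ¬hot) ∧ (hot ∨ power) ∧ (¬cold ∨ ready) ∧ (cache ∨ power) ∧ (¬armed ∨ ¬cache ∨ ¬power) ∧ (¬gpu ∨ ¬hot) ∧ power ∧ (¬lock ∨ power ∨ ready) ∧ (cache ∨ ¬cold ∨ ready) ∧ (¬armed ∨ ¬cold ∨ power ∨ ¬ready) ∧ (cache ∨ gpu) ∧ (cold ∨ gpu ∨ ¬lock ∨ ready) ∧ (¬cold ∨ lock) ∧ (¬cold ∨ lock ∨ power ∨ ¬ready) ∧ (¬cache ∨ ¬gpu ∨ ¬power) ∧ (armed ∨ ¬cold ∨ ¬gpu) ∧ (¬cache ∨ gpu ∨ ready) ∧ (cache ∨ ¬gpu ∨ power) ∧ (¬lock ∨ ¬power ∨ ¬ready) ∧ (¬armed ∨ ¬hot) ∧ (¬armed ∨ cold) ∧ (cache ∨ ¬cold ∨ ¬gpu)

Unit clause (power) forces power = True.
In (¬hot ∨ ¬power) only ¬hot is left, so hot = False.
Set cache = True.
  then (¬armed ∨ ¬cache ∨ ¬power) forces armed = False.
  then (¬cache ∨ ¬gpu ∨ ¬power) forces gpu = False.
  then (¬cache ∨ gpu ∨ ready) forces ready = True.
  then (¬lock ∨ ¬power ∨ ¬ready) forces lock = False.
  then (¬cold ∨ lock) forces cold = False.
All clauses satisfied.

hot: False, cache: True, lock: False, cold: False, ready: True, armed: False, power: True, gpu: False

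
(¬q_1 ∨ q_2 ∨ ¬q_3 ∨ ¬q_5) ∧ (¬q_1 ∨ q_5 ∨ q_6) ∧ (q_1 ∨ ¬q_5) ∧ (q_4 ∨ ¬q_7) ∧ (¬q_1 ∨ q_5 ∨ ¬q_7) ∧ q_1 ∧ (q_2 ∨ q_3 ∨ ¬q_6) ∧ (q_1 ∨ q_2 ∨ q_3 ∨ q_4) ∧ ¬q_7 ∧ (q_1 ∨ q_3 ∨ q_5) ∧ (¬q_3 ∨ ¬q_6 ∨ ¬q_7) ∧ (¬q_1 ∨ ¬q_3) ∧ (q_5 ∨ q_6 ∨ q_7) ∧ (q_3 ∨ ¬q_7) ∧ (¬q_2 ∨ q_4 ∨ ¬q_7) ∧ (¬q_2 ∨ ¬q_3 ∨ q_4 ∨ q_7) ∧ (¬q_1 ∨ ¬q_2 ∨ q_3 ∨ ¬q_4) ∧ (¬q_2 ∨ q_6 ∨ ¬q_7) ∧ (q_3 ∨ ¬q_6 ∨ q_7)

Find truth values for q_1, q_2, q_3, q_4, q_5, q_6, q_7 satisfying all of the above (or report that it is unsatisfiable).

q_1: True, q_2: True, q_3: False, q_4: False, q_5: True, q_6: False, q_7: False

Unit clause (q_1) forces q_1 = True.
Unit clause (¬q_7) forces q_7 = False.
In (¬q_1 ∨ ¬q_3) only ¬q_3 is left, so q_3 = False.
In (q_3 ∨ ¬q_6 ∨ q_7) only ¬q_6 is left, so q_6 = False.
In (¬q_1 ∨ q_5 ∨ q_6) only q_5 is left, so q_5 = True.
Set q_2 = True.
  then (¬q_1 ∨ ¬q_2 ∨ q_3 ∨ ¬q_4) forces q_4 = False.
All clauses satisfied.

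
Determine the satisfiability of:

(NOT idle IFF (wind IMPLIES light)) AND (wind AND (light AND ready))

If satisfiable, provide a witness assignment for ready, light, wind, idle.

ready: True; light: True; wind: True; idle: False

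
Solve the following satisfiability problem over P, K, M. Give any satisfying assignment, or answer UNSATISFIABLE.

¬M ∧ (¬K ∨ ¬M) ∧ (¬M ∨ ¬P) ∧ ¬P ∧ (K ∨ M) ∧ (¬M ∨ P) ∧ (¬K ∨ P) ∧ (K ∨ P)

Case P = True:
  Clause (¬P) is falsified — contradiction.
Case P = False:
  (¬M) forces M = False.
  (K ∨ M) forces K = True.
  Clause (¬K ∨ P) is falsified — contradiction.
Both cases fail, so the formula is unsatisfiable.

No satisfying assignment exists.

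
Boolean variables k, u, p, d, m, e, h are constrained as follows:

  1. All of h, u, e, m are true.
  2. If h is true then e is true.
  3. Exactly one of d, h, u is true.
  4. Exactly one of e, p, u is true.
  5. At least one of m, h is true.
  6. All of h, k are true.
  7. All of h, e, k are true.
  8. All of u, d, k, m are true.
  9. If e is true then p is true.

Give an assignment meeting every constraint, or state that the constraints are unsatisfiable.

Case u = True:
  (1) forces h = True.
  Constraint (3) is violated (h=T, u=T) — contradiction.
Case u = False:
  Constraint (1) is violated (u=F) — contradiction.
Both cases fail — unsatisfiable.

The formula is unsatisfiable.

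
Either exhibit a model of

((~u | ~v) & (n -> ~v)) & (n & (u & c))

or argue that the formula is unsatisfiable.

u = True, c = True, n = True, v = False

  (~u | ~v) & (n -> ~v) = True
    ~u | ~v = True
      ~u = False
      ~v = True
    n -> ~v = True
      ~v = True
  n & (u & c) = True
    u & c = True
Both conjuncts True, so the formula holds.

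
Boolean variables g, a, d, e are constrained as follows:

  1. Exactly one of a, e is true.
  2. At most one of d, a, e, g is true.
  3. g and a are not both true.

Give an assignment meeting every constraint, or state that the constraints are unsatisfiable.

g = False, a = False, d = False, e = True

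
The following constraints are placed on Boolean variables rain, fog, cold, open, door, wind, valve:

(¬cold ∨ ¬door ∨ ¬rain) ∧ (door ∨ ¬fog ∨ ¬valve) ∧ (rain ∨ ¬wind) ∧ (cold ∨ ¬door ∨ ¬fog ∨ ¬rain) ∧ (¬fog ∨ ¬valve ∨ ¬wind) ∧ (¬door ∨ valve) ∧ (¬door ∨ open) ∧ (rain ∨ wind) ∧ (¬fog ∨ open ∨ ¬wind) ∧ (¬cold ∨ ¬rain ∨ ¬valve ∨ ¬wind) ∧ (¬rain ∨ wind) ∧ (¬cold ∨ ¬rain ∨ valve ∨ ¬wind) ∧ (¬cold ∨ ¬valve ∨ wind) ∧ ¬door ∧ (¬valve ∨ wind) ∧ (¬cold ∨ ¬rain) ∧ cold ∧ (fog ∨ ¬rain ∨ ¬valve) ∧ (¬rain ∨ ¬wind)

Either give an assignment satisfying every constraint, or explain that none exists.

The formula is unsatisfiable.

Case rain = True:
  (¬rain ∨ wind) forces wind = True.
  Clause (¬rain ∨ ¬wind) is falsified — contradiction.
Case rain = False:
  (rain ∨ ¬wind) forces wind = False.
  Clause (rain ∨ wind) is falsified — contradiction.
Both cases fail, so the formula is unsatisfiable.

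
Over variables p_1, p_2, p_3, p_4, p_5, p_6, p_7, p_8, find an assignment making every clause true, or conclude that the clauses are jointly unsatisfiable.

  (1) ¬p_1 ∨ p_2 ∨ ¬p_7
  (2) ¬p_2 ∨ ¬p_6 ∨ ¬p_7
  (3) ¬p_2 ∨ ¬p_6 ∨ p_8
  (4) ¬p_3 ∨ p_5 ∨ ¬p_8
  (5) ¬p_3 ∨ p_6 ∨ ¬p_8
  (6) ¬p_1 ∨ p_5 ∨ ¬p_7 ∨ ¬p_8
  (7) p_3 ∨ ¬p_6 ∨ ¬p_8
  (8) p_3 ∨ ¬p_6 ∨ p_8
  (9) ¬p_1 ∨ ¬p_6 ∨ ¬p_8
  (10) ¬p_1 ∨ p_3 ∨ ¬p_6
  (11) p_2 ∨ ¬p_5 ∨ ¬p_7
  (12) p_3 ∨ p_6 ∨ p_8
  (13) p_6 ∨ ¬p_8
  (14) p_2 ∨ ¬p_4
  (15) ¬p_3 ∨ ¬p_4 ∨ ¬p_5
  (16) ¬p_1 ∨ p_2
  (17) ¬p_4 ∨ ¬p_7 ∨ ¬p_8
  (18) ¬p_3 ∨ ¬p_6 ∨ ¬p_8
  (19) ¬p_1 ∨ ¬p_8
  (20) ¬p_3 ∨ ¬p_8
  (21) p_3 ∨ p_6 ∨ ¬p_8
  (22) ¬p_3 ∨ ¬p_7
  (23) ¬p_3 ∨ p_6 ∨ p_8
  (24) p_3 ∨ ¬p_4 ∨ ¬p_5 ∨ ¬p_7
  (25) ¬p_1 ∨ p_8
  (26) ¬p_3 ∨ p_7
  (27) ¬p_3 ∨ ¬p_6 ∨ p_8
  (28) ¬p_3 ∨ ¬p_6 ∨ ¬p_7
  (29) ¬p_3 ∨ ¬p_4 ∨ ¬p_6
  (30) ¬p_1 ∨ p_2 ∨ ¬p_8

The formula is unsatisfiable.

Case p_3 = True:
  (¬p_3 ∨ ¬p_8) forces p_8 = False.
  (¬p_3 ∨ ¬p_7) forces p_7 = False.
  Clause (¬p_3 ∨ p_7) is falsified — contradiction.
Case p_3 = False:
  If p_8 = True:
    (p_3 ∨ ¬p_6 ∨ ¬p_8) forces p_6 = False.
    clause (p_6 ∨ ¬p_8) is falsified.
  If p_8 = False:
    (p_3 ∨ ¬p_6 ∨ p_8) forces p_6 = False.
    clause (p_3 ∨ p_6 ∨ p_8) is falsified.
  Every sub-case reaches a contradiction.
Both cases fail, so the formula is unsatisfiable.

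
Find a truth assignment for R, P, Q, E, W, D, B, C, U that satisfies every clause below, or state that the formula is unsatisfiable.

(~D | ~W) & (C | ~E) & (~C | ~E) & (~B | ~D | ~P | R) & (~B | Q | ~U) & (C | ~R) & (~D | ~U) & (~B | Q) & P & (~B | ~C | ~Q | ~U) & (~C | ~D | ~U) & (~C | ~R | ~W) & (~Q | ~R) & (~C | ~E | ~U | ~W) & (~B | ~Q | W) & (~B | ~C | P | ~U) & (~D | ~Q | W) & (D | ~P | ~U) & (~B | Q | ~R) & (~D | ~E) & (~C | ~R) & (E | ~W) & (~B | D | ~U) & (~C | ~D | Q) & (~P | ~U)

Unit clause (P) forces P = True.
In (~P | ~U) only ~U is left, so U = False.
Try R = True:
  (C | ~R) forces C = True.
  clause (~C | ~R) is falsified — backtrack.
So R = False.
Set Q = True.
Set E = False.
  then (E | ~W) forces W = False.
  then (~B | ~Q | W) forces B = False.
  then (~D | ~Q | W) forces D = False.
Set C = False.
All clauses satisfied.

R = False, P = True, Q = True, E = False, W = False, D = False, B = False, C = False, U = False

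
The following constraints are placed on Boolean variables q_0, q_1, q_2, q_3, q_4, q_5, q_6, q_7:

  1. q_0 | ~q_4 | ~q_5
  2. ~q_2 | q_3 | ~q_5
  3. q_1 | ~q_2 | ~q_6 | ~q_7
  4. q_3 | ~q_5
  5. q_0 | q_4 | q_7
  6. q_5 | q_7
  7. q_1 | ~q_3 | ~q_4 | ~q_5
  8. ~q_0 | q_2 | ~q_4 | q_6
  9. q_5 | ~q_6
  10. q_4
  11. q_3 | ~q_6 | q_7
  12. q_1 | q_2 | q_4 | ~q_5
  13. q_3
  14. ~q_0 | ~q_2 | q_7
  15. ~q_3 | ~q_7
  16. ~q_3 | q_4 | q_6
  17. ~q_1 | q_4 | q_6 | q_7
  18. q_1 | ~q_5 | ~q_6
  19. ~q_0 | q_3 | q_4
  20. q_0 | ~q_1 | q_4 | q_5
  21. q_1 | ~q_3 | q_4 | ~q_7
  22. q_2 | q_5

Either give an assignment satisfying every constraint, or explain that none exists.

q_0 = True, q_1 = True, q_2 = False, q_3 = True, q_4 = True, q_5 = True, q_6 = True, q_7 = False

Unit clause (q_4) forces q_4 = True.
Unit clause (q_3) forces q_3 = True.
In (~q_3 | ~q_7) only ~q_7 is left, so q_7 = False.
In (q_5 | q_7) only q_5 is left, so q_5 = True.
In (q_1 | ~q_3 | ~q_4 | ~q_5) only q_1 is left, so q_1 = True.
In (q_0 | ~q_4 | ~q_5) only q_0 is left, so q_0 = True.
In (~q_0 | ~q_2 | q_7) only ~q_2 is left, so q_2 = False.
In (~q_0 | q_2 | ~q_4 | q_6) only q_6 is left, so q_6 = True.
All clauses satisfied.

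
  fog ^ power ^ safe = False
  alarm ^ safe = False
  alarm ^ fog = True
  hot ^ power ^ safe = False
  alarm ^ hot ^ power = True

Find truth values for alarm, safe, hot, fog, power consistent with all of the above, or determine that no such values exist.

Adding constraints 2, 4, 5 mod 2: every variable appears an even number of times on the left, so the left side is 0.
But the right sides sum to 1 (mod 2). 0 ≠ 1 — the system is inconsistent.

Unsatisfiable — no assignment works.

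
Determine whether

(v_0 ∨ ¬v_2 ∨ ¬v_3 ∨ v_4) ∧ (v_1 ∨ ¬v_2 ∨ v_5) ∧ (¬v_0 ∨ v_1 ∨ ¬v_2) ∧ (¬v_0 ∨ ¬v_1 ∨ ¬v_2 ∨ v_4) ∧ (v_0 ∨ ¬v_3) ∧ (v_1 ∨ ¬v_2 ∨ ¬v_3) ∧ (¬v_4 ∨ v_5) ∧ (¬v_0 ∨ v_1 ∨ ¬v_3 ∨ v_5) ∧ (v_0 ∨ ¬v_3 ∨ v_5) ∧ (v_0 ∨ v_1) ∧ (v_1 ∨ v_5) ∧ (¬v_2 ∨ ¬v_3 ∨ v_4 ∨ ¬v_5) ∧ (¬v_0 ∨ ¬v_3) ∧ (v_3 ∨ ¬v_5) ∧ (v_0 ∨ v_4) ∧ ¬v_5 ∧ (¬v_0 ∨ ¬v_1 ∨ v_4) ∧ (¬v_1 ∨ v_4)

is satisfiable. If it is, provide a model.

No satisfying assignment exists.

Case v_5 = True:
  Clause (¬v_5) is falsified — contradiction.
Case v_5 = False:
  (¬v_4 ∨ v_5) forces v_4 = False.
  (v_1 ∨ v_5) forces v_1 = True.
  Clause (¬v_1 ∨ v_4) is falsified — contradiction.
Both cases fail, so the formula is unsatisfiable.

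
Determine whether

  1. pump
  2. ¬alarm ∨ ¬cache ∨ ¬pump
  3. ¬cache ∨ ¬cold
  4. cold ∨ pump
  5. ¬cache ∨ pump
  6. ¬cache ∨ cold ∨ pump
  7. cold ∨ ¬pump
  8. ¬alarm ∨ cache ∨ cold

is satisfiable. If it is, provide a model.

cold = True, alarm = True, pump = True, cache = False

Unit clause (pump) forces pump = True.
In (cold ∨ ¬pump) only cold is left, so cold = True.
In (¬cache ∨ ¬cold) only ¬cache is left, so cache = False.
Set alarm = True.
Check each clause:
  (pump): pump holds.
  (¬alarm ∨ ¬cache ∨ ¬pump): ¬cache holds.
  (¬cache ∨ ¬cold): ¬cache holds.
  (cold ∨ pump): cold holds.
  (¬cache ∨ pump): ¬cache holds.
  (¬cache ∨ cold ∨ pump): ¬cache holds.
  (cold ∨ ¬pump): cold holds.
  (¬alarm ∨ cache ∨ cold): cold holds.
All clauses satisfied.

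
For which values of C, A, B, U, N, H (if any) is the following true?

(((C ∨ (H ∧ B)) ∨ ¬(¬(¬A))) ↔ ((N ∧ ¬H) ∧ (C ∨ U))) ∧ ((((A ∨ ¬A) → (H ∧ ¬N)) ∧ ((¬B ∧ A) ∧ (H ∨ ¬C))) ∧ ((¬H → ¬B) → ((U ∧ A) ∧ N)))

Case A = True: the formula simplifies to ((C ∨ (H ∧ B)) ↔ ((N ∧ ¬H) ∧ (C ∨ U))) ∧ (((H ∧ ¬N) ∧ (¬B ∧ (H ∨ ¬C))) ∧ ((¬H → ¬B) → (U ∧ N))).
  H = True: simplifies to ¬((C ∨ B)) ∧ ((¬N ∧ ¬B) ∧ (U ∧ N)).
    N = True: the conjunct ¬N is False.
    N = False: the conjunct N is False.
  H = False: the conjunct H is False.
Case A = False: the conjunct A is False.
Both cases fail — unsatisfiable.

Unsatisfiable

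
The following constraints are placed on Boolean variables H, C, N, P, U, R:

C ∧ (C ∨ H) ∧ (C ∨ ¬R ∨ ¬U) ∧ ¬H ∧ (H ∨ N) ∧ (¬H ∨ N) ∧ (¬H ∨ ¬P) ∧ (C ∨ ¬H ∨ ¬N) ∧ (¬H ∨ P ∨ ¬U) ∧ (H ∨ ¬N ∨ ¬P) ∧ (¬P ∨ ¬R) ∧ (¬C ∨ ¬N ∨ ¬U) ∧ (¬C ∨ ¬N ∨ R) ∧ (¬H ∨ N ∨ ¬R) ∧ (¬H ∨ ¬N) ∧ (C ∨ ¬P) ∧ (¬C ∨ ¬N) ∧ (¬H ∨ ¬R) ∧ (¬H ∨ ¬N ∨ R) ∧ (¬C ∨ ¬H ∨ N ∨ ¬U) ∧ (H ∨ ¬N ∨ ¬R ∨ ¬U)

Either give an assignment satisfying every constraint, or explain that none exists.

The formula is unsatisfiable.

Case H = True:
  Clause (¬H) is falsified — contradiction.
Case H = False:
  (C) forces C = True.
  (H ∨ N) forces N = True.
  Clause (¬C ∨ ¬N) is falsified — contradiction.
Both cases fail, so the formula is unsatisfiable.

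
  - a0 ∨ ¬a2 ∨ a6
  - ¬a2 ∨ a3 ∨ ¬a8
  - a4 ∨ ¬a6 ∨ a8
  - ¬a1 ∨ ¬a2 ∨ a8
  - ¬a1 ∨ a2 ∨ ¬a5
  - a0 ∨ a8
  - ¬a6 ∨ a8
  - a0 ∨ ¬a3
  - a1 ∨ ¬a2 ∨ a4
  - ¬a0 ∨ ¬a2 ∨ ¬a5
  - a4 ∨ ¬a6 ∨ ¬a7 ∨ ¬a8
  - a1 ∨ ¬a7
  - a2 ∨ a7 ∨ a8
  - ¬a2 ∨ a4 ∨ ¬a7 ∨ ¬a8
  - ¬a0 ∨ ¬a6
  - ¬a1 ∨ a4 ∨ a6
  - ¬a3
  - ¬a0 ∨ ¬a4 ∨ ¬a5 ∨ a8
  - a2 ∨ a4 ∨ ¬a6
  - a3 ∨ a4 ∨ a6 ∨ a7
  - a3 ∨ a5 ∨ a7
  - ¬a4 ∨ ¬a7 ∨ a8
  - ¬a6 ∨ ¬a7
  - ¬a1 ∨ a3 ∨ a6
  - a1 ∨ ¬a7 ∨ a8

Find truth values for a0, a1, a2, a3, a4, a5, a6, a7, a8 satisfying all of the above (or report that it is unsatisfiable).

Unit clause (¬a3) forces a3 = False.
Set a0 = True.
  then (¬a0 ∨ ¬a6) forces a6 = False.
  then (¬a1 ∨ a3 ∨ a6) forces a1 = False.
  then (a1 ∨ ¬a7) forces a7 = False.
  then (a3 ∨ a4 ∨ a6 ∨ a7) forces a4 = True.
  then (a3 ∨ a5 ∨ a7) forces a5 = True.
  then (¬a0 ∨ ¬a2 ∨ ¬a5) forces a2 = False.
  then (a2 ∨ a7 ∨ a8) forces a8 = True.
All clauses satisfied.

a0: True; a1: False; a2: False; a3: False; a4: True; a5: True; a6: False; a7: False; a8: True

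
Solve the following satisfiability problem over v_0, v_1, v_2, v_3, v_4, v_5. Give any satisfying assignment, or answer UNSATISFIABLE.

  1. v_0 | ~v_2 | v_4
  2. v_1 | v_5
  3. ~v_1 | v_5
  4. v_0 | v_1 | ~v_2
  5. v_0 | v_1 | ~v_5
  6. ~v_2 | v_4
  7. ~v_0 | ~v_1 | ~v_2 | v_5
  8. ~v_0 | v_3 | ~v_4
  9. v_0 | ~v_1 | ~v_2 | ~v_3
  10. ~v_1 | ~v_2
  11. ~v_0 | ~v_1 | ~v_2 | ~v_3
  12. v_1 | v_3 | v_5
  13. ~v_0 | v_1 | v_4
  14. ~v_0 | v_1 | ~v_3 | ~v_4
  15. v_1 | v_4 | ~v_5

Set v_0 = False.
Set v_1 = True.
  then (~v_1 | v_5) forces v_5 = True.
  then (~v_1 | ~v_2) forces v_2 = False.
Set v_3 = False.
Set v_4 = True.
All clauses satisfied.

v_0 = False, v_1 = True, v_2 = False, v_3 = False, v_4 = True, v_5 = True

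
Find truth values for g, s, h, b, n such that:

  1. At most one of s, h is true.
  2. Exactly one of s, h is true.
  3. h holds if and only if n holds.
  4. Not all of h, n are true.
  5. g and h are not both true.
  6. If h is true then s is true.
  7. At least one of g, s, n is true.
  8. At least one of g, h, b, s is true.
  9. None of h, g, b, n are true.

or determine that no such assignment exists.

g = False, s = True, h = False, b = False, n = False

  (1) {s, h}: 1 true — at most one ✓
  (2) {s, h}: 1 true — exactly one ✓
  (3) h=F, n=F — same ✓
  (4) {h, n}: 0/2 true — not all ✓
  (5) g=F, h=F — not both ✓
  (6) h=F ⇒ s: vacuous ✓
  (7) {g, s, n}: 1 true — at least one ✓
  (8) {g, h, b, s}: 1 true — at least one ✓
  (9) {h, g, b, n}: 0 true — none ✓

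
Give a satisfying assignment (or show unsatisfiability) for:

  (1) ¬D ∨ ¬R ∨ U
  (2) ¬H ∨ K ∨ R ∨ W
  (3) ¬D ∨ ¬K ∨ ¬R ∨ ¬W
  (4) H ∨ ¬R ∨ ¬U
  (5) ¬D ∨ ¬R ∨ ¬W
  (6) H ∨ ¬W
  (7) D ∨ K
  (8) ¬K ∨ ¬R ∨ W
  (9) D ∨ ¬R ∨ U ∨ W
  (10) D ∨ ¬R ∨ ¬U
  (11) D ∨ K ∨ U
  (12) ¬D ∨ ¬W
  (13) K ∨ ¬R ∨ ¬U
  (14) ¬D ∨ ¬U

W: True; U: False; K: True; D: False; H: True; R: False

Set W = True.
  then (H ∨ ¬W) forces H = True.
  then (¬D ∨ ¬W) forces D = False.
  then (D ∨ K) forces K = True.
Set U = False.
Set R = False.
All clauses satisfied.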